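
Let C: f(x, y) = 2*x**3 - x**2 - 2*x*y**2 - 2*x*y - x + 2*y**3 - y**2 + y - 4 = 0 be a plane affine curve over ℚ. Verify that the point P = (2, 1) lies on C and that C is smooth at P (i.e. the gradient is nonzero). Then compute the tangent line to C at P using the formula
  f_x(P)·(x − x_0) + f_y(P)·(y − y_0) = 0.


Tangent line at P: 15*x - 7*y - 23 = 0.

Step 1: f(2, 1) = 0, so P lies on C.
Step 2: partial derivatives
  f_x(x, y) = 6*x**2 - 2*x - 2*y**2 - 2*y - 1, f_y(x, y) = -4*x*y - 2*x + 6*y**2 - 2*y + 1.
  f_x(P) = 15, f_y(P) = -7 (gradient nonzero, so P is smooth).
Step 3: tangent line at P: 15·(x − 2) + -7·(y − 1) = 0.
Expanding: 15*x - 7*y - 23 = 0.


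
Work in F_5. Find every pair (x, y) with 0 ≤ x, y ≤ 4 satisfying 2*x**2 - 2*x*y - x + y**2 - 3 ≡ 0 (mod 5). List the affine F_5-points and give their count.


Affine F_5-points: {(2, 1), (2, 3), (4, 0), (4, 3)}; count = 4.

For each of the 25 pairs (x, y) ∈ F_5², evaluate f(x, y) mod 5. Record the zeros.
  x = 0: [0↦2, 1↦3, 2↦1, 3↦1, 4↦3]  zeros at y ∈ ∅
  x = 1: [0↦3, 1↦2, 2↦3, 3↦1, 4↦1]  zeros at y ∈ ∅
  x = 2: [0↦3, 1↦0, 2↦4, 3↦0, 4↦3]  zeros at y ∈ {1, 3}
  x = 3: [0↦2, 1↦2, 2↦4, 3↦3, 4↦4]  zeros at y ∈ ∅
  x = 4: [0↦0, 1↦3, 2↦3, 3↦0, 4↦4]  zeros at y ∈ {0, 3}
Collecting zeros: affine points = {(2, 1), (2, 3), (4, 0), (4, 3)}.
Total count |C(F_5)_aff| = 4.


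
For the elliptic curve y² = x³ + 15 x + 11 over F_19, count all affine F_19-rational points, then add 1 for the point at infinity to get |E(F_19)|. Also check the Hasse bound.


Affine points = {(0, 7), (0, 12), (2, 7), (2, 12), (3, 8), (3, 11), (8, 4), (8, 15), (9, 1), (9, 18), (11, 5), (11, 14), (12, 0), (13, 3), (13, 16), (14, 1), (14, 18), (15, 1), (15, 18), (17, 7), (17, 12)}; affine count = 21; |E(F_19)| = 22.

Discriminant check: Δ ∝ 4a³ + 27b² = 4·15³ + 27·11² = 4·3375 + 27·121 ≡ 9 (mod 19). Nonzero ⇒ E is nonsingular.
For each x ∈ F_19, compute rhs = x³ + 15·x + 11 mod 19, then count y ∈ F_19 with y² ≡ rhs.
  x = 0: rhs = 11, matching y values: 7, 12 (2 points).
  x = 1: rhs = 8, matching y values: none (0 points).
  x = 2: rhs = 11, matching y values: 7, 12 (2 points).
  x = 3: rhs = 7, matching y values: 8, 11 (2 points).
  x = 4: rhs = 2, matching y values: none (0 points).
  x = 5: rhs = 2, matching y values: none (0 points).
  x = 6: rhs = 13, matching y values: none (0 points).
  x = 7: rhs = 3, matching y values: none (0 points).
  x = 8: rhs = 16, matching y values: 4, 15 (2 points).
  x = 9: rhs = 1, matching y values: 1, 18 (2 points).
  x = 10: rhs = 2, matching y values: none (0 points).
  x = 11: rhs = 6, matching y values: 5, 14 (2 points).
  x = 12: rhs = 0, matching y values: 0 (1 points).
  x = 13: rhs = 9, matching y values: 3, 16 (2 points).
  x = 14: rhs = 1, matching y values: 1, 18 (2 points).
  x = 15: rhs = 1, matching y values: 1, 18 (2 points).
  x = 16: rhs = 15, matching y values: none (0 points).
  x = 17: rhs = 11, matching y values: 7, 12 (2 points).
  x = 18: rhs = 14, matching y values: none (0 points).
Total affine count: 21.
Full point count |E(F_19)| = 21 + 1 = 22.
Hasse bound: |22 − (19+1)| = |2| = 2 ≤ 2√19 ≈ 8.7178 ✓.


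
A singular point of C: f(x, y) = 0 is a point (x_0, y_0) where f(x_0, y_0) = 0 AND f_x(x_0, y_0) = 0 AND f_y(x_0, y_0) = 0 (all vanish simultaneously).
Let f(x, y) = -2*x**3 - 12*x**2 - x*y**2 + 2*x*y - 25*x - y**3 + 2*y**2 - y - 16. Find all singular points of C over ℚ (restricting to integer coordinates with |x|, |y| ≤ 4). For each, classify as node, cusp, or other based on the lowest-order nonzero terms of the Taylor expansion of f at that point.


Singular points: {(-2, 1)}; classification: cusp.

Compute partial derivatives:
  f_x = -6*x**2 - 24*x - y**2 + 2*y - 25.
  f_y = -2*x*y + 2*x - 3*y**2 + 4*y - 1.
Scan x_0 ∈ {−4, ..., 4}. For each x_0, f_y(x_0, y) is a polynomial in y; find its integer roots y ∈ {−4, ..., 4}, then test f_x and f at those candidates.
  x = -4: f_y(-4, y) = -3*y**2 + 12*y - 9; vanishes at y ∈ {1, 3}. (-4, 1): f_x = -24 ≠ 0; (-4, 3): f_x = -28 ≠ 0.
  x = -3: f_y(-3, y) = -3*y**2 + 10*y - 7; vanishes at y ∈ {1}. (-3, 1): f_x = -6 ≠ 0.
  x = -2: f_y(-2, y) = -3*y**2 + 8*y - 5; vanishes at y ∈ {1}. (-2, 1): f_x = 0, f = 0 — SINGULAR.
  x = -1: f_y(-1, y) = -3*y**2 + 6*y - 3; vanishes at y ∈ {1}. (-1, 1): f_x = -6 ≠ 0.
  x = 0: f_y(0, y) = -3*y**2 + 4*y - 1; vanishes at y ∈ {1}. (0, 1): f_x = -24 ≠ 0.
  x = 1: f_y(1, y) = -3*y**2 + 2*y + 1; vanishes at y ∈ {1}. (1, 1): f_x = -54 ≠ 0.
  x = 2: f_y(2, y) = 3 - 3*y**2; vanishes at y ∈ {-1, 1}. (2, -1): f_x = -100 ≠ 0; (2, 1): f_x = -96 ≠ 0.
  x = 3: f_y(3, y) = -3*y**2 - 2*y + 5; vanishes at y ∈ {1}. (3, 1): f_x = -150 ≠ 0.
  x = 4: f_y(4, y) = -3*y**2 - 4*y + 7; vanishes at y ∈ {1}. (4, 1): f_x = -216 ≠ 0.
Only singular point on the grid: (-2, 1).
Classify: substitute x = -2 + u, y = 1 + v and expand: f = -2*u**3 - u*v**2 - v**3 + v**2.
No constant or linear terms (consistent with a singular point). Quadratic part: v**2. Cubic part: -2*u**3 - u*v**2 - v**3.
The quadratic part v**2 is a perfect square, so there is a single (double) tangent line v = 0, i.e. y = 1. Restricting the cubic part to that line (v = 0) leaves -2*u**3 ≠ 0, so f is not divisible by v and the branch is v² ≈ 2*u**3 to lowest order — this is a cusp.
Classification: cusp.


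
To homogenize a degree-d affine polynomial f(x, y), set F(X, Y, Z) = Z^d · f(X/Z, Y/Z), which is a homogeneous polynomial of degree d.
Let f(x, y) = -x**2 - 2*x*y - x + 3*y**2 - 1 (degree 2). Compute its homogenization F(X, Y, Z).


F(X, Y, Z) = -X**2 - 2*X*Y - X*Z + 3*Y**2 - Z**2

deg(f) = 2.
Substitute x = X/Z, y = Y/Z into f, then multiply by Z^2.
  monomial -1·x^2·y^0 ↦ -1·X^2·Y^0·Z^0.
  monomial -2·x^1·y^1 ↦ -2·X^1·Y^1·Z^0.
  monomial -1·x^1·y^0 ↦ -1·X^1·Y^0·Z^1.
  monomial 3·x^0·y^2 ↦ 3·X^0·Y^2·Z^0.
  monomial -1·x^0·y^0 ↦ -1·X^0·Y^0·Z^2.
Collecting: F(X, Y, Z) = -X**2 - 2*X*Y - X*Z + 3*Y**2 - Z**2.


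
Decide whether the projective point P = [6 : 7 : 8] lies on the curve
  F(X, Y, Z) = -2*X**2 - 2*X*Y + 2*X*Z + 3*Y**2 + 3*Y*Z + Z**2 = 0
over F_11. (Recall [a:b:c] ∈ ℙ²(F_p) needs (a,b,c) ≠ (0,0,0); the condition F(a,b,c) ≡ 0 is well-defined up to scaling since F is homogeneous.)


F(6,7,8) ≡ 0 (mod 11); P is on the curve.

Evaluate F(6, 7, 8) term-by-term (mod 11).
  -2*X**2 ↦ -2·36·1·1 = -72
  -2*X*Y ↦ -2·6·7·1 = -84
  2*X*Z ↦ 2·6·1·8 = 96
  3*Y**2 ↦ 3·1·49·1 = 147
  3*Y*Z ↦ 3·1·7·8 = 168
  Z**2 ↦ 1·1·1·64 = 64
Sum: F(6, 7, 8) = (-72) + (-84) + (96) + (147) + (168) + (64) = 319.
Reducing mod 11: 319 ≡ 0 (mod 11).
Since F(a, b, c) ≡ 0 (mod 11), P lies on the curve.


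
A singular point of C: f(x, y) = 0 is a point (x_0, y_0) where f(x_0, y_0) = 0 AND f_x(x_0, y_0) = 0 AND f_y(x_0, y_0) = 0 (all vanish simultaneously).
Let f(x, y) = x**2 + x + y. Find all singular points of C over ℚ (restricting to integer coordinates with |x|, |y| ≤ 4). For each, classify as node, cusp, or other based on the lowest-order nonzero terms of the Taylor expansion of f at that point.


No singular points in the scanned grid; C is smooth there.

Compute partial derivatives:
  f_x = 2*x + 1.
  f_y = 1.
f_y = 1 is a nonzero constant, so f_y never vanishes: no point (x, y) can satisfy f = f_x = f_y = 0. In particular no (x, y) ∈ {−4, ..., 4}² is singular; the curve is smooth.


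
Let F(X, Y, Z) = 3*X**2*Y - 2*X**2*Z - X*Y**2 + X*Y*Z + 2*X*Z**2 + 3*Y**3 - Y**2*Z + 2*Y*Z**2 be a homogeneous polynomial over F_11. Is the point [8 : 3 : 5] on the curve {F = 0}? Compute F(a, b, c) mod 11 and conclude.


F(8,3,5) ≡ 9 (mod 11); P is NOT on the curve.

Evaluate F(8, 3, 5) term-by-term (mod 11).
  3*X**2*Y ↦ 3·64·3·1 = 576
  -2*X**2*Z ↦ -2·64·1·5 = -640
  -X*Y**2 ↦ -1·8·9·1 = -72
  X*Y*Z ↦ 1·8·3·5 = 120
  2*X*Z**2 ↦ 2·8·1·25 = 400
  3*Y**3 ↦ 3·1·27·1 = 81
  -Y**2*Z ↦ -1·1·9·5 = -45
  2*Y*Z**2 ↦ 2·1·3·25 = 150
Sum: F(8, 3, 5) = (576) + (-640) + (-72) + (120) + (400) + (81) + (-45) + (150) = 570.
Reducing mod 11: 570 ≡ 9 (mod 11).
Since F(a, b, c) ≡ 9 ≠ 0 (mod 11), P does NOT lie on the curve.


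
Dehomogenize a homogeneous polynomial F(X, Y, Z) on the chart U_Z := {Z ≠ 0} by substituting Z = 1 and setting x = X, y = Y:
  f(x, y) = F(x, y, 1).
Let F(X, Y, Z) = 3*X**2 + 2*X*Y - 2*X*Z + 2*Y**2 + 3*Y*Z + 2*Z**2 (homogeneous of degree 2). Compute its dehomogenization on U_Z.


f(x, y) = 3*x**2 + 2*x*y - 2*x + 2*y**2 + 3*y + 2

On U_Z we set Z = 1. Each monomial c·X^i·Y^j·Z^k in F becomes c·x^i·y^j·1^k = c·x^i·y^j.
Substituting Z = 1: F(X, Y, 1) = 3*x**2 + 2*x*y - 2*x + 2*y**2 + 3*y + 2.
Note: deg(f) ≤ deg(F) = 2; strict inequality happens when F is divisible by Z (lost terms).


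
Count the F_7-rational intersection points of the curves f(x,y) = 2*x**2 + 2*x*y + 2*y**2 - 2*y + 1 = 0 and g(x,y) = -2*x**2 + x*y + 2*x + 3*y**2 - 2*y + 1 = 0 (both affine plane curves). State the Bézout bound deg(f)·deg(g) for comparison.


Common zeros: ∅; count = 0; Bézout bound = 4.

deg(f) = 2, deg(g) = 2, so Bézout bound = 4.
Scan x ∈ F_7. For each x, list the y ∈ F_7 with f(x, y) ≡ 0 and those with g(x, y) ≡ 0 (mod 7); the common zeros in that column are the intersection.
  x = 0: f ≡ 0 at y ∈ ∅; g ≡ 0 at y ∈ ∅; common: ∅.
  x = 1: f ≡ 0 at y ∈ {3, 4}; g ≡ 0 at y ∈ ∅; common: ∅.
  x = 2: f ≡ 0 at y ∈ {2, 4}; g ≡ 0 at y ∈ {1, 6}; common: ∅.
  x = 3: f ≡ 0 at y ∈ {2, 3}; g ≡ 0 at y ∈ {1}; common: ∅.
  x = 4: f ≡ 0 at y ∈ ∅; g ≡ 0 at y ∈ {2}; common: ∅.
  x = 5: f ≡ 0 at y ∈ ∅; g ≡ 0 at y ∈ {2, 4}; common: ∅.
  x = 6: f ≡ 0 at y ∈ ∅; g ≡ 0 at y ∈ ∅; common: ∅.
Collecting: common zeros = ∅, so the count is 0.
Comparison with the Bézout bound: 0 ≤ 4 = deg(f)·deg(g), as expected for curves with no common component (the affine F_7-count falls short of the bound because intersections may lie at infinity, over extension fields, or carry multiplicity).


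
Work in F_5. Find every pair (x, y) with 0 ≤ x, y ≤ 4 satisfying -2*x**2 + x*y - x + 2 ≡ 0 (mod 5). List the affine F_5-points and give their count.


Affine F_5-points: {(1, 1), (2, 4), (3, 3), (4, 1)}; count = 4.

For each of the 25 pairs (x, y) ∈ F_5², evaluate f(x, y) mod 5. Record the zeros.
  x = 0: [0↦2, 1↦2, 2↦2, 3↦2, 4↦2]  zeros at y ∈ ∅
  x = 1: [0↦4, 1↦0, 2↦1, 3↦2, 4↦3]  zeros at y ∈ {1}
  x = 2: [0↦2, 1↦4, 2↦1, 3↦3, 4↦0]  zeros at y ∈ {4}
  x = 3: [0↦1, 1↦4, 2↦2, 3↦0, 4↦3]  zeros at y ∈ {3}
  x = 4: [0↦1, 1↦0, 2↦4, 3↦3, 4↦2]  zeros at y ∈ {1}
Collecting zeros: affine points = {(1, 1), (2, 4), (3, 3), (4, 1)}.
Total count |C(F_5)_aff| = 4.


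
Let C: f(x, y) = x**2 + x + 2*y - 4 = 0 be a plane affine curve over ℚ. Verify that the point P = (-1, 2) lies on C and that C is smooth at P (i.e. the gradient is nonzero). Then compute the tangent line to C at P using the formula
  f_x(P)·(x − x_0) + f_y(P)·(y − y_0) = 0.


Tangent line at P: -x + 2*y - 5 = 0.

Step 1: f(-1, 2) = 0, so P lies on C.
Step 2: partial derivatives
  f_x(x, y) = 2*x + 1, f_y(x, y) = 2.
  f_x(P) = -1, f_y(P) = 2 (gradient nonzero, so P is smooth).
Step 3: tangent line at P: -1·(x − -1) + 2·(y − 2) = 0.
Expanding: -x + 2*y - 5 = 0.


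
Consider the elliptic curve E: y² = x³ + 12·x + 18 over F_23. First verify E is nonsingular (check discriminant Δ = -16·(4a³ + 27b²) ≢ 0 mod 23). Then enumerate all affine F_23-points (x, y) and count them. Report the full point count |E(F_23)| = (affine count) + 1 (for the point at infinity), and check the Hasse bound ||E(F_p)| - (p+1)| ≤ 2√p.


Affine points = {(0, 8), (0, 15), (1, 10), (1, 13), (2, 2), (2, 21), (3, 9), (3, 14), (7, 10), (7, 13), (9, 2), (9, 21), (11, 3), (11, 20), (12, 2), (12, 21), (13, 5), (13, 18), (14, 3), (14, 20), (15, 10), (15, 13), (17, 11), (17, 12), (20, 1), (20, 22), (21, 3), (21, 20)}; affine count = 28; |E(F_23)| = 29.

Discriminant check: Δ ∝ 4a³ + 27b² = 4·12³ + 27·18² = 4·1728 + 27·324 ≡ 20 (mod 23). Nonzero ⇒ E is nonsingular.
For each x ∈ F_23, compute rhs = x³ + 12·x + 18 mod 23, then count y ∈ F_23 with y² ≡ rhs.
  x = 0: rhs = 18, matching y values: 8, 15 (2 points).
  x = 1: rhs = 8, matching y values: 10, 13 (2 points).
  x = 2: rhs = 4, matching y values: 2, 21 (2 points).
  x = 3: rhs = 12, matching y values: 9, 14 (2 points).
  x = 4: rhs = 15, matching y values: none (0 points).
  x = 5: rhs = 19, matching y values: none (0 points).
  x = 6: rhs = 7, matching y values: none (0 points).
  x = 7: rhs = 8, matching y values: 10, 13 (2 points).
  x = 8: rhs = 5, matching y values: none (0 points).
  x = 9: rhs = 4, matching y values: 2, 21 (2 points).
  x = 10: rhs = 11, matching y values: none (0 points).
  x = 11: rhs = 9, matching y values: 3, 20 (2 points).
  x = 12: rhs = 4, matching y values: 2, 21 (2 points).
  x = 13: rhs = 2, matching y values: 5, 18 (2 points).
  x = 14: rhs = 9, matching y values: 3, 20 (2 points).
  x = 15: rhs = 8, matching y values: 10, 13 (2 points).
  x = 16: rhs = 5, matching y values: none (0 points).
  x = 17: rhs = 6, matching y values: 11, 12 (2 points).
  x = 18: rhs = 17, matching y values: none (0 points).
  x = 19: rhs = 21, matching y values: none (0 points).
  x = 20: rhs = 1, matching y values: 1, 22 (2 points).
  x = 21: rhs = 9, matching y values: 3, 20 (2 points).
  x = 22: rhs = 5, matching y values: none (0 points).
Total affine count: 28.
Full point count |E(F_23)| = 28 + 1 = 29.
Hasse bound: |29 − (23+1)| = |5| = 5 ≤ 2√23 ≈ 9.5917 ✓.


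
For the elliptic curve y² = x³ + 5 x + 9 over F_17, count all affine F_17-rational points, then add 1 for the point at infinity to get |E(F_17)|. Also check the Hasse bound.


Affine points = {(0, 3), (0, 14), (1, 7), (1, 10), (3, 0), (4, 5), (4, 12), (6, 0), (7, 8), (7, 9), (8, 0), (9, 1), (9, 16), (11, 1), (11, 16), (14, 1), (14, 16), (15, 5), (15, 12)}; affine count = 19; |E(F_17)| = 20.

Discriminant check: Δ ∝ 4a³ + 27b² = 4·5³ + 27·9² = 4·125 + 27·81 ≡ 1 (mod 17). Nonzero ⇒ E is nonsingular.
For each x ∈ F_17, compute rhs = x³ + 5·x + 9 mod 17, then count y ∈ F_17 with y² ≡ rhs.
  x = 0: rhs = 9, matching y values: 3, 14 (2 points).
  x = 1: rhs = 15, matching y values: 7, 10 (2 points).
  x = 2: rhs = 10, matching y values: none (0 points).
  x = 3: rhs = 0, matching y values: 0 (1 points).
  x = 4: rhs = 8, matching y values: 5, 12 (2 points).
  x = 5: rhs = 6, matching y values: none (0 points).
  x = 6: rhs = 0, matching y values: 0 (1 points).
  x = 7: rhs = 13, matching y values: 8, 9 (2 points).
  x = 8: rhs = 0, matching y values: 0 (1 points).
  x = 9: rhs = 1, matching y values: 1, 16 (2 points).
  x = 10: rhs = 5, matching y values: none (0 points).
  x = 11: rhs = 1, matching y values: 1, 16 (2 points).
  x = 12: rhs = 12, matching y values: none (0 points).
  x = 13: rhs = 10, matching y values: none (0 points).
  x = 14: rhs = 1, matching y values: 1, 16 (2 points).
  x = 15: rhs = 8, matching y values: 5, 12 (2 points).
  x = 16: rhs = 3, matching y values: none (0 points).
Total affine count: 19.
Full point count |E(F_17)| = 19 + 1 = 20.
Hasse bound: |20 − (17+1)| = |2| = 2 ≤ 2√17 ≈ 8.2462 ✓.


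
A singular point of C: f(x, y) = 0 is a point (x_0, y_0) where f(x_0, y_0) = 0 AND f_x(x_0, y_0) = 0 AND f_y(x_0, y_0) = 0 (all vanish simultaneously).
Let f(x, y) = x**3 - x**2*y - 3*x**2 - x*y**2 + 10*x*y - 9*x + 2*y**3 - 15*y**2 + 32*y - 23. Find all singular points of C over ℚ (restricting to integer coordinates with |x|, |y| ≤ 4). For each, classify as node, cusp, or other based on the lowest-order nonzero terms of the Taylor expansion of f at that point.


Singular points: {(2, 3)}; classification: cusp.

Compute partial derivatives:
  f_x = 3*x**2 - 2*x*y - 6*x - y**2 + 10*y - 9.
  f_y = -x**2 - 2*x*y + 10*x + 6*y**2 - 30*y + 32.
Scan x_0 ∈ {−4, ..., 4}. For each x_0, f_y(x_0, y) is a polynomial in y; find its integer roots y ∈ {−4, ..., 4}, then test f_x and f at those candidates.
  x = -4: f_y(-4, y) = 6*y**2 - 22*y - 24; no integer root y with |y| ≤ 4.
  x = -3: f_y(-3, y) = 6*y**2 - 24*y - 7; no integer root y with |y| ≤ 4.
  x = -2: f_y(-2, y) = 6*y**2 - 26*y + 8; vanishes at y ∈ {4}. (-2, 4): f_x = 55 ≠ 0.
  x = -1: f_y(-1, y) = 6*y**2 - 28*y + 21; no integer root y with |y| ≤ 4.
  x = 0: f_y(0, y) = 6*y**2 - 30*y + 32; no integer root y with |y| ≤ 4.
  x = 1: f_y(1, y) = 6*y**2 - 32*y + 41; no integer root y with |y| ≤ 4.
  x = 2: f_y(2, y) = 6*y**2 - 34*y + 48; vanishes at y ∈ {3}. (2, 3): f_x = 0, f = 0 — SINGULAR.
  x = 3: f_y(3, y) = 6*y**2 - 36*y + 53; no integer root y with |y| ≤ 4.
  x = 4: f_y(4, y) = 6*y**2 - 38*y + 56; vanishes at y ∈ {4}. (4, 4): f_x = 7 ≠ 0.
Only singular point on the grid: (2, 3).
Classify: substitute x = 2 + u, y = 3 + v and expand: f = u**3 - u**2*v - u*v**2 + 2*v**3 + v**2.
No constant or linear terms (consistent with a singular point). Quadratic part: v**2. Cubic part: u**3 - u**2*v - u*v**2 + 2*v**3.
The quadratic part v**2 is a perfect square, so there is a single (double) tangent line v = 0, i.e. y = 3. Restricting the cubic part to that line (v = 0) leaves u**3 ≠ 0, so f is not divisible by v and the branch is v² ≈ -u**3 to lowest order — this is a cusp.
Classification: cusp.


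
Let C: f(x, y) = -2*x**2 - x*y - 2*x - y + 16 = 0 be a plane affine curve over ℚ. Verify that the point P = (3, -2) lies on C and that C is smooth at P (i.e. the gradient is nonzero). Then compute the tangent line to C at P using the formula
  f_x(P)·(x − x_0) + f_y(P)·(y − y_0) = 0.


Tangent line at P: -12*x - 4*y + 28 = 0.

Step 1: f(3, -2) = 0, so P lies on C.
Step 2: partial derivatives
  f_x(x, y) = -4*x - y - 2, f_y(x, y) = -x - 1.
  f_x(P) = -12, f_y(P) = -4 (gradient nonzero, so P is smooth).
Step 3: tangent line at P: -12·(x − 3) + -4·(y − -2) = 0.
Expanding: -12*x - 4*y + 28 = 0.


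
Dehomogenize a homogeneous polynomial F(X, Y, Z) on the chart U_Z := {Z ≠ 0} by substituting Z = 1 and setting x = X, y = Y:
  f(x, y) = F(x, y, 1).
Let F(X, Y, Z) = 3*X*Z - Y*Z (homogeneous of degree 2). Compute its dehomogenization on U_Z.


f(x, y) = 3*x - y

On U_Z we set Z = 1. Each monomial c·X^i·Y^j·Z^k in F becomes c·x^i·y^j·1^k = c·x^i·y^j.
Substituting Z = 1: F(X, Y, 1) = 3*x - y.
Note: deg(f) ≤ deg(F) = 2; strict inequality happens when F is divisible by Z (lost terms).


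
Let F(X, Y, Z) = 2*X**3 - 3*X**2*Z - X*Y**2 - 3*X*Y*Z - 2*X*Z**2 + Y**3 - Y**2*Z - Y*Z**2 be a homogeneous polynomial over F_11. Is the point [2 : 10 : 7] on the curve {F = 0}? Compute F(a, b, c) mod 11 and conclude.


F(2,10,7) ≡ 4 (mod 11); P is NOT on the curve.

Evaluate F(2, 10, 7) term-by-term (mod 11).
  2*X**3 ↦ 2·8·1·1 = 16
  -3*X**2*Z ↦ -3·4·1·7 = -84
  -X*Y**2 ↦ -1·2·100·1 = -200
  -3*X*Y*Z ↦ -3·2·10·7 = -420
  -2*X*Z**2 ↦ -2·2·1·49 = -196
  Y**3 ↦ 1·1·1000·1 = 1000
  -Y**2*Z ↦ -1·1·100·7 = -700
  -Y*Z**2 ↦ -1·1·10·49 = -490
Sum: F(2, 10, 7) = (16) + (-84) + (-200) + (-420) + (-196) + (1000) + (-700) + (-490) = -1074.
Reducing mod 11: -1074 ≡ 4 (mod 11).
Since F(a, b, c) ≡ 4 ≠ 0 (mod 11), P does NOT lie on the curve.


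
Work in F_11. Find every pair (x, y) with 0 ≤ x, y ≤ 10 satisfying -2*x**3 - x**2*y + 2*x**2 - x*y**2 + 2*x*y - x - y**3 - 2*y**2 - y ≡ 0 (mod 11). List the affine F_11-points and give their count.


Affine F_11-points: {(0, 0), (0, 10), (1, 3), (6, 7), (9, 2), (10, 5)}; count = 6.

For each of the 121 pairs (x, y) ∈ F_11², evaluate f(x, y) mod 11. Record the zeros.
  x = 0: [0↦0, 1↦7, 2↦4, 3↦7, 4↦10, 5↦7, 6↦3, 7↦3, 8↦1, 9↦2, 10↦0]  zeros at y ∈ {0, 10}
  x = 1: [0↦10, 1↦6, 2↦1, 3↦0, 4↦8, 5↦8, 6↦5, 7↦4, 8↦10, 9↦6, 10↦8]  zeros at y ∈ {3}
  x = 2: [0↦1, 1↦6, 2↦8, 3↦1, 4↦1, 5↦2, 6↦9, 7↦5, 8↦6, 9↦6, 10↦10]  zeros at y ∈ ∅
  x = 3: [0↦5, 1↦6, 2↦2, 3↦9, 4↦10, 5↦10, 6↦3, 7↦5, 8↦10, 9↦1, 10↦5]  zeros at y ∈ ∅
  x = 4: [0↦10, 1↦5, 2↦4, 3↦1, 4↦1, 5↦9, 6↦8, 7↦3, 8↦10, 9↦1, 10↦3]  zeros at y ∈ ∅
  x = 5: [0↦4, 1↦2, 2↦2, 3↦9, 4↦6, 5↦9, 6↦1, 7↦9, 8↦5, 9↦5, 10↦3]  zeros at y ∈ ∅
  x = 6: [0↦8, 1↦7, 2↦6, 3↦10, 4↦2, 5↦9, 6↦3, 7↦0, 8↦5, 9↦1, 10↦4]  zeros at y ∈ {7}
  x = 7: [0↦10, 1↦8, 2↦4, 3↦3, 4↦10, 5↦8, 6↦2, 7↦8, 8↦9, 9↦10, 10↦5]  zeros at y ∈ ∅
  x = 8: [0↦9, 1↦4, 2↦6, 3↦9, 4↦7, 5↦5, 6↦8, 7↦10, 8↦5, 9↦9, 10↦5]  zeros at y ∈ ∅
  x = 9: [0↦4, 1↦5, 2↦0, 3↦5, 4↦3, 5↦10, 6↦9, 7↦5, 8↦3, 9↦8, 10↦3]  zeros at y ∈ {2}
  x = 10: [0↦5, 1↦10, 2↦7, 3↦1, 4↦8, 5↦0, 6↦4, 7↦3, 8↦2, 9↦6, 10↦9]  zeros at y ∈ {5}
Collecting zeros: affine points = {(0, 0), (0, 10), (1, 3), (6, 7), (9, 2), (10, 5)}.
Total count |C(F_11)_aff| = 6.


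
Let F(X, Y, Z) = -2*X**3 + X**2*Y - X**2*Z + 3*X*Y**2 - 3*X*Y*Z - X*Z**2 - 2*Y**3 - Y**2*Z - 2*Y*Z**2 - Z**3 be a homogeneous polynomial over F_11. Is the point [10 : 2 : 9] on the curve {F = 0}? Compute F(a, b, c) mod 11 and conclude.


F(10,2,9) ≡ 3 (mod 11); P is NOT on the curve.

Evaluate F(10, 2, 9) term-by-term (mod 11).
  -2*X**3 ↦ -2·1000·1·1 = -2000
  X**2*Y ↦ 1·100·2·1 = 200
  -X**2*Z ↦ -1·100·1·9 = -900
  3*X*Y**2 ↦ 3·10·4·1 = 120
  -3*X*Y*Z ↦ -3·10·2·9 = -540
  -X*Z**2 ↦ -1·10·1·81 = -810
  -2*Y**3 ↦ -2·1·8·1 = -16
  -Y**2*Z ↦ -1·1·4·9 = -36
  -2*Y*Z**2 ↦ -2·1·2·81 = -324
  -Z**3 ↦ -1·1·1·729 = -729
Sum: F(10, 2, 9) = (-2000) + (200) + (-900) + (120) + (-540) + (-810) + (-16) + (-36) + (-324) + (-729) = -5035.
Reducing mod 11: -5035 ≡ 3 (mod 11).
Since F(a, b, c) ≡ 3 ≠ 0 (mod 11), P does NOT lie on the curve.


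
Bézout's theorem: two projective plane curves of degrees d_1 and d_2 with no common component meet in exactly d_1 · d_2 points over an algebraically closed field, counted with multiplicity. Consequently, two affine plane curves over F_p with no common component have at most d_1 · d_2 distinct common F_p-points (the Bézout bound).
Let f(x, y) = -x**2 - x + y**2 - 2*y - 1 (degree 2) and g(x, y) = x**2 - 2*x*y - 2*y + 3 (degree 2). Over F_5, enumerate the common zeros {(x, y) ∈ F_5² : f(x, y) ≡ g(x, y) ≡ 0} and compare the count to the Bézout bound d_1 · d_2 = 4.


Common zeros: {(3, 4)}; count = 1; Bézout bound = 4.

deg(f) = 2, deg(g) = 2, so Bézout bound = 4.
Scan x ∈ F_5. For each x, list the y ∈ F_5 with f(x, y) ≡ 0 and those with g(x, y) ≡ 0 (mod 5); the common zeros in that column are the intersection.
  x = 0: f ≡ 0 at y ∈ ∅; g ≡ 0 at y ∈ {4}; common: ∅.
  x = 1: f ≡ 0 at y ∈ {3, 4}; g ≡ 0 at y ∈ {1}; common: ∅.
  x = 2: f ≡ 0 at y ∈ ∅; g ≡ 0 at y ∈ {2}; common: ∅.
  x = 3: f ≡ 0 at y ∈ {3, 4}; g ≡ 0 at y ∈ {4}; common: {4}.
  x = 4: f ≡ 0 at y ∈ ∅; g ≡ 0 at y ∈ ∅; common: ∅.
Collecting: common zeros = {(3, 4)}, so the count is 1.
Comparison with the Bézout bound: 1 ≤ 4 = deg(f)·deg(g), as expected for curves with no common component (the affine F_5-count falls short of the bound because intersections may lie at infinity, over extension fields, or carry multiplicity).


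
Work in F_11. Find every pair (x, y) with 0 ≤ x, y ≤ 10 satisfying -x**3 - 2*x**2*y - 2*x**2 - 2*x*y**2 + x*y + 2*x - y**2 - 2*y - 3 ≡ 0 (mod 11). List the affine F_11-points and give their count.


Affine F_11-points: {(0, 2), (0, 7), (1, 2), (1, 8), (3, 1), (3, 6), (4, 2), (5, 10), (6, 4), (6, 6), (7, 8), (7, 10), (8, 0), (8, 9), (10, 6), (10, 10)}; count = 16.

For each of the 121 pairs (x, y) ∈ F_11², evaluate f(x, y) mod 11. Record the zeros.
  x = 0: [0↦8, 1↦5, 2↦0, 3↦4, 4↦6, 5↦6, 6↦4, 7↦0, 8↦5, 9↦8, 10↦9]  zeros at y ∈ {2, 7}
  x = 1: [0↦7, 1↦1, 2↦0, 3↦4, 4↦2, 5↦5, 6↦2, 7↦4, 8↦0, 9↦1, 10↦7]  zeros at y ∈ {2, 8}
  x = 2: [0↦7, 1↦5, 2↦4, 3↦4, 4↦5, 5↦7, 6↦10, 7↦3, 8↦8, 9↦3, 10↦10]  zeros at y ∈ ∅
  x = 3: [0↦2, 1↦0, 2↦6, 3↦9, 4↦9, 5↦6, 6↦0, 7↦2, 8↦1, 9↦8, 10↦1]  zeros at y ∈ {1, 6}
  x = 4: [0↦8, 1↦2, 2↦0, 3↦2, 4↦8, 5↦7, 6↦10, 7↦6, 8↦6, 9↦10, 10↦7]  zeros at y ∈ {2}
  x = 5: [0↦8, 1↦5, 2↦2, 3↦10, 4↦7, 5↦4, 6↦1, 7↦9, 8↦6, 9↦3, 10↦0]  zeros at y ∈ {10}
  x = 6: [0↦7, 1↦3, 2↦6, 3↦5, 4↦0, 5↦2, 6↦0, 7↦5, 8↦6, 9↦3, 10↦7]  zeros at y ∈ {4, 6}
  x = 7: [0↦10, 1↦1, 2↦6, 3↦3, 4↦3, 5↦6, 6↦1, 7↦10, 8↦0, 9↦4, 10↦0]  zeros at y ∈ {8, 10}
  x = 8: [0↦0, 1↦4, 2↦7, 3↦9, 4↦10, 5↦10, 6↦9, 7↦7, 8↦4, 9↦0, 10↦6]  zeros at y ∈ {0, 9}
  x = 9: [0↦4, 1↦6, 2↦3, 3↦6, 4↦4, 5↦8, 6↦7, 7↦1, 8↦1, 9↦7, 10↦8]  zeros at y ∈ ∅
  x = 10: [0↦5, 1↦1, 2↦10, 3↦10, 4↦1, 5↦5, 6↦0, 7↦8, 8↦7, 9↦8, 10↦0]  zeros at y ∈ {6, 10}
Collecting zeros: affine points = {(0, 2), (0, 7), (1, 2), (1, 8), (3, 1), (3, 6), (4, 2), (5, 10), (6, 4), (6, 6), (7, 8), (7, 10), (8, 0), (8, 9), (10, 6), (10, 10)}.
Total count |C(F_11)_aff| = 16.


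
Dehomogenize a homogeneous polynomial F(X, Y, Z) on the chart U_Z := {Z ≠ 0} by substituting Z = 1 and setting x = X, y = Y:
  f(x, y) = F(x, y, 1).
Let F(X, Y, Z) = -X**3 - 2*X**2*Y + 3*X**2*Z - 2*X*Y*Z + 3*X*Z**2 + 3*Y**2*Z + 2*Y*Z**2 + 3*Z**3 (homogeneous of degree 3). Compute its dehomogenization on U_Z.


f(x, y) = -x**3 - 2*x**2*y + 3*x**2 - 2*x*y + 3*x + 3*y**2 + 2*y + 3

On U_Z we set Z = 1. Each monomial c·X^i·Y^j·Z^k in F becomes c·x^i·y^j·1^k = c·x^i·y^j.
Substituting Z = 1: F(X, Y, 1) = -x**3 - 2*x**2*y + 3*x**2 - 2*x*y + 3*x + 3*y**2 + 2*y + 3.
Note: deg(f) ≤ deg(F) = 3; strict inequality happens when F is divisible by Z (lost terms).


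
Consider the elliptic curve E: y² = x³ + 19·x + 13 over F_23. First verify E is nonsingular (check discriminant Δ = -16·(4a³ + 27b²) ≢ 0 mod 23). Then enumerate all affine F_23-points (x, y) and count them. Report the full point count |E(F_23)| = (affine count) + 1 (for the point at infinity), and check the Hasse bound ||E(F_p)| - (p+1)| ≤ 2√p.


Affine points = {(0, 6), (0, 17), (2, 6), (2, 17), (5, 7), (5, 16), (7, 11), (7, 12), (9, 4), (9, 19), (11, 9), (11, 14), (15, 4), (15, 19), (18, 0), (21, 6), (21, 17), (22, 4), (22, 19)}; affine count = 19; |E(F_23)| = 20.

Discriminant check: Δ ∝ 4a³ + 27b² = 4·19³ + 27·13² = 4·6859 + 27·169 ≡ 6 (mod 23). Nonzero ⇒ E is nonsingular.
For each x ∈ F_23, compute rhs = x³ + 19·x + 13 mod 23, then count y ∈ F_23 with y² ≡ rhs.
  x = 0: rhs = 13, matching y values: 6, 17 (2 points).
  x = 1: rhs = 10, matching y values: none (0 points).
  x = 2: rhs = 13, matching y values: 6, 17 (2 points).
  x = 3: rhs = 5, matching y values: none (0 points).
  x = 4: rhs = 15, matching y values: none (0 points).
  x = 5: rhs = 3, matching y values: 7, 16 (2 points).
  x = 6: rhs = 21, matching y values: none (0 points).
  x = 7: rhs = 6, matching y values: 11, 12 (2 points).
  x = 8: rhs = 10, matching y values: none (0 points).
  x = 9: rhs = 16, matching y values: 4, 19 (2 points).
  x = 10: rhs = 7, matching y values: none (0 points).
  x = 11: rhs = 12, matching y values: 9, 14 (2 points).
  x = 12: rhs = 14, matching y values: none (0 points).
  x = 13: rhs = 19, matching y values: none (0 points).
  x = 14: rhs = 10, matching y values: none (0 points).
  x = 15: rhs = 16, matching y values: 4, 19 (2 points).
  x = 16: rhs = 20, matching y values: none (0 points).
  x = 17: rhs = 5, matching y values: none (0 points).
  x = 18: rhs = 0, matching y values: 0 (1 points).
  x = 19: rhs = 11, matching y values: none (0 points).
  x = 20: rhs = 21, matching y values: none (0 points).
  x = 21: rhs = 13, matching y values: 6, 17 (2 points).
  x = 22: rhs = 16, matching y values: 4, 19 (2 points).
Total affine count: 19.
Full point count |E(F_23)| = 19 + 1 = 20.
Hasse bound: |20 − (23+1)| = |-4| = 4 ≤ 2√23 ≈ 9.5917 ✓.


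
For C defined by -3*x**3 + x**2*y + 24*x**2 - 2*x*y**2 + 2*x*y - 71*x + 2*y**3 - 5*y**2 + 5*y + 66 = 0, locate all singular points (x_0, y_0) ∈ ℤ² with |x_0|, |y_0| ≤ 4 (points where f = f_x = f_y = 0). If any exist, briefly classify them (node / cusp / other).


Singular points: {(3, 2)}; classification: node.

Compute partial derivatives:
  f_x = -9*x**2 + 2*x*y + 48*x - 2*y**2 + 2*y - 71.
  f_y = x**2 - 4*x*y + 2*x + 6*y**2 - 10*y + 5.
Scan x_0 ∈ {−4, ..., 4}. For each x_0, f_y(x_0, y) is a polynomial in y; find its integer roots y ∈ {−4, ..., 4}, then test f_x and f at those candidates.
  x = -4: f_y(-4, y) = 6*y**2 + 6*y + 13; no integer root y with |y| ≤ 4.
  x = -3: f_y(-3, y) = 6*y**2 + 2*y + 8; no integer root y with |y| ≤ 4.
  x = -2: f_y(-2, y) = 6*y**2 - 2*y + 5; no integer root y with |y| ≤ 4.
  x = -1: f_y(-1, y) = 6*y**2 - 6*y + 4; no integer root y with |y| ≤ 4.
  x = 0: f_y(0, y) = 6*y**2 - 10*y + 5; no integer root y with |y| ≤ 4.
  x = 1: f_y(1, y) = 6*y**2 - 14*y + 8; vanishes at y ∈ {1}. (1, 1): f_x = -30 ≠ 0.
  x = 2: f_y(2, y) = 6*y**2 - 18*y + 13; no integer root y with |y| ≤ 4.
  x = 3: f_y(3, y) = 6*y**2 - 22*y + 20; vanishes at y ∈ {2}. (3, 2): f_x = 0, f = 0 — SINGULAR.
  x = 4: f_y(4, y) = 6*y**2 - 26*y + 29; no integer root y with |y| ≤ 4.
Only singular point on the grid: (3, 2).
Classify: substitute x = 3 + u, y = 2 + v and expand: f = -3*u**3 + u**2*v - u**2 - 2*u*v**2 + 2*v**3 + v**2.
No constant or linear terms (consistent with a singular point). Quadratic part: -u**2 + v**2. Cubic part: -3*u**3 + u**2*v - 2*u*v**2 + 2*v**3.
The quadratic part v**2 - u**2 = (v − u)(v + u) splits into two distinct linear factors, so there are two distinct tangent lines y − 2 = ±(x − 3) — this is a node (ordinary double point).
Classification: node.


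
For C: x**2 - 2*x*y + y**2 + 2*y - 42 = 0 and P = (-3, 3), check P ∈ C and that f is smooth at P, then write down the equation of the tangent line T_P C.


Tangent line at P: -12*x + 14*y - 78 = 0.

Step 1: f(-3, 3) = 0, so P lies on C.
Step 2: partial derivatives
  f_x(x, y) = 2*x - 2*y, f_y(x, y) = -2*x + 2*y + 2.
  f_x(P) = -12, f_y(P) = 14 (gradient nonzero, so P is smooth).
Step 3: tangent line at P: -12·(x − -3) + 14·(y − 3) = 0.
Expanding: -12*x + 14*y - 78 = 0.


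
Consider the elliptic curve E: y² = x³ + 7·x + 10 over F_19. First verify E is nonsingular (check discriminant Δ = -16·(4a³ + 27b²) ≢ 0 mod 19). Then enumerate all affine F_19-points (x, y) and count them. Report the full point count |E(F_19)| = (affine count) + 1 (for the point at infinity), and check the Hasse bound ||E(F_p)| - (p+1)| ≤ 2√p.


Affine points = {(3, 1), (3, 18), (4, 8), (4, 11), (9, 2), (9, 17), (10, 4), (10, 15), (12, 6), (12, 13), (16, 0), (17, 8), (17, 11)}; affine count = 13; |E(F_19)| = 14.

Discriminant check: Δ ∝ 4a³ + 27b² = 4·7³ + 27·10² = 4·343 + 27·100 ≡ 6 (mod 19). Nonzero ⇒ E is nonsingular.
For each x ∈ F_19, compute rhs = x³ + 7·x + 10 mod 19, then count y ∈ F_19 with y² ≡ rhs.
  x = 0: rhs = 10, matching y values: none (0 points).
  x = 1: rhs = 18, matching y values: none (0 points).
  x = 2: rhs = 13, matching y values: none (0 points).
  x = 3: rhs = 1, matching y values: 1, 18 (2 points).
  x = 4: rhs = 7, matching y values: 8, 11 (2 points).
  x = 5: rhs = 18, matching y values: none (0 points).
  x = 6: rhs = 2, matching y values: none (0 points).
  x = 7: rhs = 3, matching y values: none (0 points).
  x = 8: rhs = 8, matching y values: none (0 points).
  x = 9: rhs = 4, matching y values: 2, 17 (2 points).
  x = 10: rhs = 16, matching y values: 4, 15 (2 points).
  x = 11: rhs = 12, matching y values: none (0 points).
  x = 12: rhs = 17, matching y values: 6, 13 (2 points).
  x = 13: rhs = 18, matching y values: none (0 points).
  x = 14: rhs = 2, matching y values: none (0 points).
  x = 15: rhs = 13, matching y values: none (0 points).
  x = 16: rhs = 0, matching y values: 0 (1 points).
  x = 17: rhs = 7, matching y values: 8, 11 (2 points).
  x = 18: rhs = 2, matching y values: none (0 points).
Total affine count: 13.
Full point count |E(F_19)| = 13 + 1 = 14.
Hasse bound: |14 − (19+1)| = |-6| = 6 ≤ 2√19 ≈ 8.7178 ✓.


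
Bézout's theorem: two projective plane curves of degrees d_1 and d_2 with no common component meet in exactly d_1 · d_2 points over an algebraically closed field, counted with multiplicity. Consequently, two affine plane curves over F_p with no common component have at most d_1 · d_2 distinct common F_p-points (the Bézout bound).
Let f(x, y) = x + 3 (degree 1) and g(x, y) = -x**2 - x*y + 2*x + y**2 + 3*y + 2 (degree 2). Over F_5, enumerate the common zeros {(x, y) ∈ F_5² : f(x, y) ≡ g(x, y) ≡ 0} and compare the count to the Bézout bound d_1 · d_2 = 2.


Common zeros: ∅; count = 0; Bézout bound = 2.

deg(f) = 1, deg(g) = 2, so Bézout bound = 2.
Scan x ∈ F_5. For each x, list the y ∈ F_5 with f(x, y) ≡ 0 and those with g(x, y) ≡ 0 (mod 5); the common zeros in that column are the intersection.
  x = 0: f ≡ 0 at y ∈ ∅; g ≡ 0 at y ∈ {3, 4}; common: ∅.
  x = 1: f ≡ 0 at y ∈ ∅; g ≡ 0 at y ∈ ∅; common: ∅.
  x = 2: f ≡ 0 at y ∈ {0, 1, 2, 3, 4}; g ≡ 0 at y ∈ ∅; common: ∅.
  x = 3: f ≡ 0 at y ∈ ∅; g ≡ 0 at y ∈ {1, 4}; common: ∅.
  x = 4: f ≡ 0 at y ∈ ∅; g ≡ 0 at y ∈ {3}; common: ∅.
Collecting: common zeros = ∅, so the count is 0.
Comparison with the Bézout bound: 0 ≤ 2 = deg(f)·deg(g), as expected for curves with no common component (the affine F_5-count falls short of the bound because intersections may lie at infinity, over extension fields, or carry multiplicity).


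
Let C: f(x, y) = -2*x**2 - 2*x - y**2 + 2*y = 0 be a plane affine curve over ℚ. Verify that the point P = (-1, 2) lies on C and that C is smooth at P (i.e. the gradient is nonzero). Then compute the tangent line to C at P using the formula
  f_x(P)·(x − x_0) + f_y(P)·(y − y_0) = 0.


Tangent line at P: 2*x - 2*y + 6 = 0.

Step 1: f(-1, 2) = 0, so P lies on C.
Step 2: partial derivatives
  f_x(x, y) = -4*x - 2, f_y(x, y) = 2 - 2*y.
  f_x(P) = 2, f_y(P) = -2 (gradient nonzero, so P is smooth).
Step 3: tangent line at P: 2·(x − -1) + -2·(y − 2) = 0.
Expanding: 2*x - 2*y + 6 = 0.


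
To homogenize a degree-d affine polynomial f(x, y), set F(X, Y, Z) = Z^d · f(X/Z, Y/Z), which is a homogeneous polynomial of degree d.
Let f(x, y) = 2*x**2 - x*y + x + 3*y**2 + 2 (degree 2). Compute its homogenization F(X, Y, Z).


F(X, Y, Z) = 2*X**2 - X*Y + X*Z + 3*Y**2 + 2*Z**2

deg(f) = 2.
Substitute x = X/Z, y = Y/Z into f, then multiply by Z^2.
  monomial 2·x^2·y^0 ↦ 2·X^2·Y^0·Z^0.
  monomial -1·x^1·y^1 ↦ -1·X^1·Y^1·Z^0.
  monomial 1·x^1·y^0 ↦ 1·X^1·Y^0·Z^1.
  monomial 3·x^0·y^2 ↦ 3·X^0·Y^2·Z^0.
  monomial 2·x^0·y^0 ↦ 2·X^0·Y^0·Z^2.
Collecting: F(X, Y, Z) = 2*X**2 - X*Y + X*Z + 3*Y**2 + 2*Z**2.


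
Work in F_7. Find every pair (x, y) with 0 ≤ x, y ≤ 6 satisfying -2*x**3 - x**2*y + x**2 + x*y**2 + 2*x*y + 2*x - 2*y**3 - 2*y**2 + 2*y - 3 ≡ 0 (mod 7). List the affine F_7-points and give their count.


Affine F_7-points: {(1, 3), (3, 0), (3, 2), (4, 3), (5, 4), (6, 4)}; count = 6.

For each of the 49 pairs (x, y) ∈ F_7², evaluate f(x, y) mod 7. Record the zeros.
  x = 0: [0↦4, 1↦2, 2↦5, 3↦1, 4↦6, 5↦1, 6↦2]  zeros at y ∈ ∅
  x = 1: [0↦5, 1↦5, 2↦5, 3↦0, 4↦6, 5↦4, 6↦3]  zeros at y ∈ {3}
  x = 2: [0↦3, 1↦3, 2↦5, 3↦4, 4↦2, 5↦1, 6↦3]  zeros at y ∈ ∅
  x = 3: [0↦0, 1↦5, 2↦0, 3↦1, 4↦3, 5↦1, 6↦4]  zeros at y ∈ {0, 2}
  x = 4: [0↦5, 1↦6, 2↦6, 3↦0, 4↦4, 5↦6, 6↦1]  zeros at y ∈ {3}
  x = 5: [0↦6, 1↦1, 2↦4, 3↦3, 4↦0, 5↦4, 6↦3]  zeros at y ∈ {4}
  x = 6: [0↦5, 1↦6, 2↦3, 3↦5, 4↦0, 5↦4, 6↦5]  zeros at y ∈ {4}
Collecting zeros: affine points = {(1, 3), (3, 0), (3, 2), (4, 3), (5, 4), (6, 4)}.
Total count |C(F_7)_aff| = 6.


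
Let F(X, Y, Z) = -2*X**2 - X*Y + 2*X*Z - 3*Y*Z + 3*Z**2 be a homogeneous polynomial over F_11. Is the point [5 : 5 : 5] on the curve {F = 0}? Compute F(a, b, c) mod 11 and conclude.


F(5,5,5) ≡ 8 (mod 11); P is NOT on the curve.

Evaluate F(5, 5, 5) term-by-term (mod 11).
  -2*X**2 ↦ -2·25·1·1 = -50
  -X*Y ↦ -1·5·5·1 = -25
  2*X*Z ↦ 2·5·1·5 = 50
  -3*Y*Z ↦ -3·1·5·5 = -75
  3*Z**2 ↦ 3·1·1·25 = 75
Sum: F(5, 5, 5) = (-50) + (-25) + (50) + (-75) + (75) = -25.
Reducing mod 11: -25 ≡ 8 (mod 11).
Since F(a, b, c) ≡ 8 ≠ 0 (mod 11), P does NOT lie on the curve.


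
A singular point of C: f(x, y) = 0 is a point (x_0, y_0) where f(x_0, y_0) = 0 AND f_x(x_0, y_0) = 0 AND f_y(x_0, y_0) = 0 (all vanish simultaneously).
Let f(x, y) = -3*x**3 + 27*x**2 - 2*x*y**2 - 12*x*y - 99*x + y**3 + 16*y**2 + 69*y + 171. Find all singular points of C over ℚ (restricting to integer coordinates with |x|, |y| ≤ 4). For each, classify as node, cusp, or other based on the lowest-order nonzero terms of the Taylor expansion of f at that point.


Singular points: {(3, -3)}; classification: cusp.

Compute partial derivatives:
  f_x = -9*x**2 + 54*x - 2*y**2 - 12*y - 99.
  f_y = -4*x*y - 12*x + 3*y**2 + 32*y + 69.
Scan x_0 ∈ {−4, ..., 4}. For each x_0, f_y(x_0, y) is a polynomial in y; find its integer roots y ∈ {−4, ..., 4}, then test f_x and f at those candidates.
  x = -4: f_y(-4, y) = 3*y**2 + 48*y + 117; vanishes at y ∈ {-3}. (-4, -3): f_x = -441 ≠ 0.
  x = -3: f_y(-3, y) = 3*y**2 + 44*y + 105; vanishes at y ∈ {-3}. (-3, -3): f_x = -324 ≠ 0.
  x = -2: f_y(-2, y) = 3*y**2 + 40*y + 93; vanishes at y ∈ {-3}. (-2, -3): f_x = -225 ≠ 0.
  x = -1: f_y(-1, y) = 3*y**2 + 36*y + 81; vanishes at y ∈ {-3}. (-1, -3): f_x = -144 ≠ 0.
  x = 0: f_y(0, y) = 3*y**2 + 32*y + 69; vanishes at y ∈ {-3}. (0, -3): f_x = -81 ≠ 0.
  x = 1: f_y(1, y) = 3*y**2 + 28*y + 57; vanishes at y ∈ {-3}. (1, -3): f_x = -36 ≠ 0.
  x = 2: f_y(2, y) = 3*y**2 + 24*y + 45; vanishes at y ∈ {-3}. (2, -3): f_x = -9 ≠ 0.
  x = 3: f_y(3, y) = 3*y**2 + 20*y + 33; vanishes at y ∈ {-3}. (3, -3): f_x = 0, f = 0 — SINGULAR.
  x = 4: f_y(4, y) = 3*y**2 + 16*y + 21; vanishes at y ∈ {-3}. (4, -3): f_x = -9 ≠ 0.
Only singular point on the grid: (3, -3).
Classify: substitute x = 3 + u, y = -3 + v and expand: f = -3*u**3 - 2*u*v**2 + v**3 + v**2.
No constant or linear terms (consistent with a singular point). Quadratic part: v**2. Cubic part: -3*u**3 - 2*u*v**2 + v**3.
The quadratic part v**2 is a perfect square, so there is a single (double) tangent line v = 0, i.e. y = -3. Restricting the cubic part to that line (v = 0) leaves -3*u**3 ≠ 0, so f is not divisible by v and the branch is v² ≈ 3*u**3 to lowest order — this is a cusp.
Classification: cusp.


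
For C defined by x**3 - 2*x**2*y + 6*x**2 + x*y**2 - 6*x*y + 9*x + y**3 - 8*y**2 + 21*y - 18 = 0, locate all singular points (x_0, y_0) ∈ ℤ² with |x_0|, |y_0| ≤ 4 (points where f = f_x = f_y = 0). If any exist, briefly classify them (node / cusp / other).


Singular points: {(0, 3)}; classification: cusp.

Compute partial derivatives:
  f_x = 3*x**2 - 4*x*y + 12*x + y**2 - 6*y + 9.
  f_y = -2*x**2 + 2*x*y - 6*x + 3*y**2 - 16*y + 21.
Scan x_0 ∈ {−4, ..., 4}. For each x_0, f_y(x_0, y) is a polynomial in y; find its integer roots y ∈ {−4, ..., 4}, then test f_x and f at those candidates.
  x = -4: f_y(-4, y) = 3*y**2 - 24*y + 13; no integer root y with |y| ≤ 4.
  x = -3: f_y(-3, y) = 3*y**2 - 22*y + 21; no integer root y with |y| ≤ 4.
  x = -2: f_y(-2, y) = 3*y**2 - 20*y + 25; no integer root y with |y| ≤ 4.
  x = -1: f_y(-1, y) = 3*y**2 - 18*y + 25; no integer root y with |y| ≤ 4.
  x = 0: f_y(0, y) = 3*y**2 - 16*y + 21; vanishes at y ∈ {3}. (0, 3): f_x = 0, f = 0 — SINGULAR.
  x = 1: f_y(1, y) = 3*y**2 - 14*y + 13; no integer root y with |y| ≤ 4.
  x = 2: f_y(2, y) = 3*y**2 - 12*y + 1; no integer root y with |y| ≤ 4.
  x = 3: f_y(3, y) = 3*y**2 - 10*y - 15; no integer root y with |y| ≤ 4.
  x = 4: f_y(4, y) = 3*y**2 - 8*y - 35; no integer root y with |y| ≤ 4.
Only singular point on the grid: (0, 3).
Classify: substitute x = 0 + u, y = 3 + v and expand: f = u**3 - 2*u**2*v + u*v**2 + v**3 + v**2.
No constant or linear terms (consistent with a singular point). Quadratic part: v**2. Cubic part: u**3 - 2*u**2*v + u*v**2 + v**3.
The quadratic part v**2 is a perfect square, so there is a single (double) tangent line v = 0, i.e. y = 3. Restricting the cubic part to that line (v = 0) leaves u**3 ≠ 0, so f is not divisible by v and the branch is v² ≈ -u**3 to lowest order — this is a cusp.
Classification: cusp.
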